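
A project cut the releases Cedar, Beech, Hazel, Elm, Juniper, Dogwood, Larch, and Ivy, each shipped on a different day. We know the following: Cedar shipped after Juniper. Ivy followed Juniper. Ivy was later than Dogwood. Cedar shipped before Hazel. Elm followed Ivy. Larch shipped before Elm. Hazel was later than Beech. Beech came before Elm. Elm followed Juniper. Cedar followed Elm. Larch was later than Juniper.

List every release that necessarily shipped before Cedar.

Beech, Dogwood, Elm, Ivy, Juniper, Larch

Directly stated before Cedar: Elm and Juniper.
Beech reaches Cedar via Beech → Elm → Cedar.
Dogwood reaches Cedar via Dogwood → Ivy → Elm → Cedar.
Ivy reaches Cedar via Ivy → Elm → Cedar.
Likewise Larch reaches Cedar by chaining the stated constraints.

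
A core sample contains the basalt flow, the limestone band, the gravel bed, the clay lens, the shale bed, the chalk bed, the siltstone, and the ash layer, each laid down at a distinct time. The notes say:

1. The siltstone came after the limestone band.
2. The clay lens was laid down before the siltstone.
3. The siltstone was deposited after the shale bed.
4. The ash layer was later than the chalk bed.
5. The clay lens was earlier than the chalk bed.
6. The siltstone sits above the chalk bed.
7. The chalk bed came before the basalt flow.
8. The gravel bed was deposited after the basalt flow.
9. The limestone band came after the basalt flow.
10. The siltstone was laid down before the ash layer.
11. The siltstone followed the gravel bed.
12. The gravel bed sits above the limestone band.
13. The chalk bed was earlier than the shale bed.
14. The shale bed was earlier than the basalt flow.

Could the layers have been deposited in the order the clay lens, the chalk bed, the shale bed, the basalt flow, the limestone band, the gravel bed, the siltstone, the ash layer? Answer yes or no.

yes

Check each stated constraint against the proposed order — e.g. the clay lens is ahead of the siltstone; the chalk bed is ahead of the ash layer. Every pair is in the required order; nothing is violated.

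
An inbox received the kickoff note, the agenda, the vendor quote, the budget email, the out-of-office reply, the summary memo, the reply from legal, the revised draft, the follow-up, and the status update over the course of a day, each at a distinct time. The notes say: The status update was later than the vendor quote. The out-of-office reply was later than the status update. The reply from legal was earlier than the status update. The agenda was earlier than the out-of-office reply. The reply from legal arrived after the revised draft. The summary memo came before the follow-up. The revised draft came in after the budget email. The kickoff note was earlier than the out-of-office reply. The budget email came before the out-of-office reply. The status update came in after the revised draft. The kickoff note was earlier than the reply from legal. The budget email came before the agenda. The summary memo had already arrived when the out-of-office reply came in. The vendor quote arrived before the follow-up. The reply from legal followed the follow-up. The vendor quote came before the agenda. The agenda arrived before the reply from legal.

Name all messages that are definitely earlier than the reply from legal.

the agenda, the budget email, the follow-up, the kickoff note, the revised draft, the summary memo, the vendor quote

Directly stated before the reply from legal: the agenda, the follow-up, the kickoff note, and the revised draft.
The budget email reaches the reply from legal via the budget email → the agenda → the reply from legal.
The summary memo reaches the reply from legal via the summary memo → the follow-up → the reply from legal.
The vendor quote reaches the reply from legal via the vendor quote → the agenda → the reply from legal.
No chain forces the status update (or any of the others) ahead of the reply from legal.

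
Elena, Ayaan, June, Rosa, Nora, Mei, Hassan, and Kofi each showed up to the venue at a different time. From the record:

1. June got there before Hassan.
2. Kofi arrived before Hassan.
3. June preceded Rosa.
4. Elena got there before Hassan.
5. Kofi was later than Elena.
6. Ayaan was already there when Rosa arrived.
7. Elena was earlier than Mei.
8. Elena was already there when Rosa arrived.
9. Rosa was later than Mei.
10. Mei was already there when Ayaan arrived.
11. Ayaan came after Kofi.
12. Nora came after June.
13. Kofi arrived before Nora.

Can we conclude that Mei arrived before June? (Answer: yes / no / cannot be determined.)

No chain of stated constraints runs from Mei to June, and none runs from June to Mei either.
So the relative order of Mei and June is not fixed by the given facts.

cannot be determined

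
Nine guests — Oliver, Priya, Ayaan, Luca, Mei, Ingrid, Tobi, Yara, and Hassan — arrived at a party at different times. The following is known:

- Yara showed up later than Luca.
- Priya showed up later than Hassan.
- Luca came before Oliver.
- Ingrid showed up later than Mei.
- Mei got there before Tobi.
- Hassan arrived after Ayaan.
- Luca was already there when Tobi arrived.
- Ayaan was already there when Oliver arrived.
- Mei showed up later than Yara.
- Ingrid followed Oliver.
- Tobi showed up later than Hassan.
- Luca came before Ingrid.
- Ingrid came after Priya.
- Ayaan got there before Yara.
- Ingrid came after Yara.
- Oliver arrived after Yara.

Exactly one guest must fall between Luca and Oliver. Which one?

Yara

Tracing the constraints gives Luca → Yara → Oliver, so Yara sits after Luca and before Oliver.
No other guest is forced both after Luca and before Oliver.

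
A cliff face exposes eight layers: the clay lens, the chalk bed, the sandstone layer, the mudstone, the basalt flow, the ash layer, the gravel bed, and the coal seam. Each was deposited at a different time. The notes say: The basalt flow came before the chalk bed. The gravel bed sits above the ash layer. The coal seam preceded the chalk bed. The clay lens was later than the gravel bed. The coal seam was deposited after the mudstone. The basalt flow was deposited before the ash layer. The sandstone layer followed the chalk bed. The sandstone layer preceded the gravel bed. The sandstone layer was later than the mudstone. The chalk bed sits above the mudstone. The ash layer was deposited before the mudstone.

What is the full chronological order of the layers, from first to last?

The constraints fix every adjacent pair, so only one ordering works:
the basalt flow → the ash layer → the mudstone → the coal seam → the chalk bed → the sandstone layer → the gravel bed → the clay lens.

the basalt flow, the ash layer, the mudstone, the coal seam, the chalk bed, the sandstone layer, the gravel bed, the clay lens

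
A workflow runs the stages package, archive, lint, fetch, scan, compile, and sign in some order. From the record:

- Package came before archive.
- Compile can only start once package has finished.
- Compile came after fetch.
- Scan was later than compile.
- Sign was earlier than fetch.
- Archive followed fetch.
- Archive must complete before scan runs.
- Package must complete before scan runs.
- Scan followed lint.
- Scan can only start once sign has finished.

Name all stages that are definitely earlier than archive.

fetch, package, sign

Directly stated before archive: fetch and package.
Sign reaches archive via sign → fetch → archive.
No chain forces lint (or any of the others) ahead of archive.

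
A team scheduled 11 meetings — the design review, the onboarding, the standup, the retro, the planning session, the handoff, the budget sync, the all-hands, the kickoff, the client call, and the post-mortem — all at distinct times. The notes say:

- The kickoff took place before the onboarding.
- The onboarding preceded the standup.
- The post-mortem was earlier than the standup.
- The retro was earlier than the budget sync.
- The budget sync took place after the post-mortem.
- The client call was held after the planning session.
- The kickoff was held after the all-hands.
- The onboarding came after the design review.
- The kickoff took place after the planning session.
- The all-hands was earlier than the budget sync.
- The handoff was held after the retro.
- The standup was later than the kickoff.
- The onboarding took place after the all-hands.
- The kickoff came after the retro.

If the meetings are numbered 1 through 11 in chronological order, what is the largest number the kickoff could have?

9

The kickoff must come before the onboarding and the standup — 2 meetings forced after it.
Everything else can be placed before the kickoff in some valid order, so the kickoff can sit as late as position 11 − 2 = 9.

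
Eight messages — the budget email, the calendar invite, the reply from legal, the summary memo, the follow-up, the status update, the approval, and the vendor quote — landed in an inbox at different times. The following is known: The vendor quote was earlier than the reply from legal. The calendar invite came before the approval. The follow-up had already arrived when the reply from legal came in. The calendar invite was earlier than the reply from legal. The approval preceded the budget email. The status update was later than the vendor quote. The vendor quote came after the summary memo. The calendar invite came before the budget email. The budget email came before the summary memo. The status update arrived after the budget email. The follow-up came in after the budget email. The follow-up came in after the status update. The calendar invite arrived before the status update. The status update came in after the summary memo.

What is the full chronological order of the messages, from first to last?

The constraints fix every adjacent pair, so only one ordering works:
the calendar invite → the approval → the budget email → the summary memo → the vendor quote → the status update → the follow-up → the reply from legal.

the calendar invite, the approval, the budget email, the summary memo, the vendor quote, the status update, the follow-up, the reply from legal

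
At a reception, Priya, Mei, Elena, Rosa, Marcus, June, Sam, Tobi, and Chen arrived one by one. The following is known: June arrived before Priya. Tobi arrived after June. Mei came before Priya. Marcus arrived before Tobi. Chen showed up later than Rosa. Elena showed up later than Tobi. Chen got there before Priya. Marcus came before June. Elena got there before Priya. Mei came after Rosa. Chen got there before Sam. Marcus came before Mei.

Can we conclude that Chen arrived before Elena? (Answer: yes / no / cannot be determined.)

cannot be determined

No chain of stated constraints runs from Chen to Elena, and none runs from Elena to Chen either.
So the relative order of Chen and Elena is not fixed by the given facts.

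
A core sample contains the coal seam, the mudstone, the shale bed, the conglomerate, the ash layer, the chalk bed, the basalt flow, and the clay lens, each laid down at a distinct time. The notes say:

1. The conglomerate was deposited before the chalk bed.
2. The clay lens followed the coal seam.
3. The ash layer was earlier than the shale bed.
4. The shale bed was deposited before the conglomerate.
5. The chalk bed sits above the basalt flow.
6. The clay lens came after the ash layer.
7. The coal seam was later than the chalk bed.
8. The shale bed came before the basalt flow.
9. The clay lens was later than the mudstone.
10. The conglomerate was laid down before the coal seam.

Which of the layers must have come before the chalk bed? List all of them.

the ash layer, the basalt flow, the conglomerate, the shale bed

Directly stated before the chalk bed: the basalt flow and the conglomerate.
The ash layer reaches the chalk bed via the ash layer → the shale bed → the basalt flow → the chalk bed.
The shale bed reaches the chalk bed via the shale bed → the basalt flow → the chalk bed.
No chain forces the mudstone (or any of the others) ahead of the chalk bed.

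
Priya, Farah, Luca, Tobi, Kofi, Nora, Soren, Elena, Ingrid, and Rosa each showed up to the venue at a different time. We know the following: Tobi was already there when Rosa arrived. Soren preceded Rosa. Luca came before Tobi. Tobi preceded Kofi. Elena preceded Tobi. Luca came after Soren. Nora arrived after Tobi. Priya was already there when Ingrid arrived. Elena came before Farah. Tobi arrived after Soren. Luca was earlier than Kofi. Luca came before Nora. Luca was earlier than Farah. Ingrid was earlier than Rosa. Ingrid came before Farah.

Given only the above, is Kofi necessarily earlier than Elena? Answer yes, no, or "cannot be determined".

no

Tracing the constraints gives Elena → Tobi → Kofi, so Elena must come before Kofi.
That means Kofi cannot be before Elena.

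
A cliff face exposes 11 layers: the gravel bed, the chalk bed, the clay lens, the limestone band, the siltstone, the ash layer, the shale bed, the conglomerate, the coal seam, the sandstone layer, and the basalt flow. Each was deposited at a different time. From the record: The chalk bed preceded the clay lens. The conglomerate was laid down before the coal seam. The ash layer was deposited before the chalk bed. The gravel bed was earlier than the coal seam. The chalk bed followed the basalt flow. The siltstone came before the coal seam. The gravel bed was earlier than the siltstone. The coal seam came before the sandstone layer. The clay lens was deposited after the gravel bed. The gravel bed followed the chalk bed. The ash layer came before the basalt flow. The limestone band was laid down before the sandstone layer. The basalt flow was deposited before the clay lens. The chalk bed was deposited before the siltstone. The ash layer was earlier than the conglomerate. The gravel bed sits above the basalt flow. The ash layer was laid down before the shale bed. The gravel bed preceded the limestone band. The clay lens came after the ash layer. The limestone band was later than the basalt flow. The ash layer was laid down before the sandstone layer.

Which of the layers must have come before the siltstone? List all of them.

Directly stated before the siltstone: the chalk bed and the gravel bed.
The ash layer reaches the siltstone via the ash layer → the chalk bed → the siltstone.
The basalt flow reaches the siltstone via the basalt flow → the gravel bed → the siltstone.
No chain forces the shale bed (or any of the others) ahead of the siltstone.

the ash layer, the basalt flow, the chalk bed, the gravel bed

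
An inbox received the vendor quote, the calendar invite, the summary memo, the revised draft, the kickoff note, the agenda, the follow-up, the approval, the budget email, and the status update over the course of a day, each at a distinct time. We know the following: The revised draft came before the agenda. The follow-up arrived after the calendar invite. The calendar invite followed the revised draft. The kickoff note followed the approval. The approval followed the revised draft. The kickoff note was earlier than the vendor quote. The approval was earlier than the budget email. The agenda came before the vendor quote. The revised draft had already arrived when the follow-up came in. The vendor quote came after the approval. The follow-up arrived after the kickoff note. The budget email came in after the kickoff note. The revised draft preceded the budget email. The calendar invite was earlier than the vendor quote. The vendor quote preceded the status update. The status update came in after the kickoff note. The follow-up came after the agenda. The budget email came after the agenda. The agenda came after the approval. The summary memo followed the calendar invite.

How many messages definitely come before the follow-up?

5

Directly stated before the follow-up: the agenda, the calendar invite, the kickoff note, and the revised draft.
The approval reaches the follow-up via the approval → the kickoff note → the follow-up.
No chain forces the budget email (or any of the others) ahead of the follow-up.
That's the agenda, the approval, the calendar invite, the kickoff note, and the revised draft — 5 in all.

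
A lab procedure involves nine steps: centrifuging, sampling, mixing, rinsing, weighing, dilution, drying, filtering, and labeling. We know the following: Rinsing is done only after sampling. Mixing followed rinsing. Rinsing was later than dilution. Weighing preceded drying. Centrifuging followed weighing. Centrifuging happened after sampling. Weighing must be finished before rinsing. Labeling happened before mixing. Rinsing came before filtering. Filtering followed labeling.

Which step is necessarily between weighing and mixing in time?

rinsing

Tracing the constraints gives weighing → rinsing → mixing, so rinsing sits after weighing and before mixing.
No other step is forced both after weighing and before mixing.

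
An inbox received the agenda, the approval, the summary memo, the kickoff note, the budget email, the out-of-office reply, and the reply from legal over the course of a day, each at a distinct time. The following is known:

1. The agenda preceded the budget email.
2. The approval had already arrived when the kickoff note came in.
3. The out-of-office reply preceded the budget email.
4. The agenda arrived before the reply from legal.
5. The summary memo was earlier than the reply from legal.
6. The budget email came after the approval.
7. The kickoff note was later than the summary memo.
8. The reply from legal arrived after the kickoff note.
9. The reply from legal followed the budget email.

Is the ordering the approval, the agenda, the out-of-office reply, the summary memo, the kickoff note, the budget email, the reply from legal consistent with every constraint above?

yes

Check each stated constraint against the proposed order — e.g. the agenda is ahead of the reply from legal; the approval is ahead of the budget email. Every pair is in the required order; nothing is violated.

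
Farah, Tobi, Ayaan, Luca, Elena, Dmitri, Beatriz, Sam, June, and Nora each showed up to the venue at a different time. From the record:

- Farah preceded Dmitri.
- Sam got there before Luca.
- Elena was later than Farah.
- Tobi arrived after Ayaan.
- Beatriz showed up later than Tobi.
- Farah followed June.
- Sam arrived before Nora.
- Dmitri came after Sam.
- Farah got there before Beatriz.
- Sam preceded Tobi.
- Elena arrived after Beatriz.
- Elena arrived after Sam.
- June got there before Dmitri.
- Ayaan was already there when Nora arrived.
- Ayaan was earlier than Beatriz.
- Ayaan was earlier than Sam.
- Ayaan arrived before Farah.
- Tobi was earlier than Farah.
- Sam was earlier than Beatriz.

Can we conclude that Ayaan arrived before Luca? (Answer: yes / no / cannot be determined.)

yes

Chain the constraints: Ayaan → Sam → Luca. Each link is directly stated, so Ayaan comes before Luca.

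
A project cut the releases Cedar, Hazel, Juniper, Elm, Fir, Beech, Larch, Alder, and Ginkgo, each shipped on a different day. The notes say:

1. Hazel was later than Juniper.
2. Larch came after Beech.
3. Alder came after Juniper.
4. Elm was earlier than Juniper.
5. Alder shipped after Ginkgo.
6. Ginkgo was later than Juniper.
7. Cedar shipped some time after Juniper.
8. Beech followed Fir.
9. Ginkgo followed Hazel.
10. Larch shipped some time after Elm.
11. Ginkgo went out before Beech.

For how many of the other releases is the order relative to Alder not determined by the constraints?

4

Forced before Alder: Elm, Ginkgo, Hazel, and Juniper.
That leaves Beech, Cedar, Fir, and Larch with no forced order relative to Alder — 4.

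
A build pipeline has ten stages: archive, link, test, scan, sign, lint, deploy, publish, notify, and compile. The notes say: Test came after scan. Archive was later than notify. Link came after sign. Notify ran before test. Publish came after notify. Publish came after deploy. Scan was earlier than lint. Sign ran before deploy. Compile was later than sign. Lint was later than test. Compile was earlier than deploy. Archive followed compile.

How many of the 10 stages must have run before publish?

4

Directly stated before publish: deploy and notify.
Compile reaches publish via compile → deploy → publish.
Sign reaches publish via sign → deploy → publish.
No chain forces test (or any of the others) ahead of publish.
That's compile, deploy, notify, and sign — 4 in all.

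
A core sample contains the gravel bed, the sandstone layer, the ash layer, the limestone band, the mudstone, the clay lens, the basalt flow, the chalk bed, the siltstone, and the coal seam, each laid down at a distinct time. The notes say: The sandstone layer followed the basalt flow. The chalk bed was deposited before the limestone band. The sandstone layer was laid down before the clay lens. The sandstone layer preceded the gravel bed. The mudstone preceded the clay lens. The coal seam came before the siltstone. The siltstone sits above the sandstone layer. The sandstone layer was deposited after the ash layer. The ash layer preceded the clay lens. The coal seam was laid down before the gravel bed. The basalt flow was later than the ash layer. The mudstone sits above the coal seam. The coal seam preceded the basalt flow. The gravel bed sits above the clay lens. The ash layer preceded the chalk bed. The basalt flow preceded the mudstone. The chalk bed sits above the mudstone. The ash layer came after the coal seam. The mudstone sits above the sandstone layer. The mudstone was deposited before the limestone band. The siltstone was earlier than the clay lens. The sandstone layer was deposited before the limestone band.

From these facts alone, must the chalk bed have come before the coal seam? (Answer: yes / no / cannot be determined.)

no

Tracing the constraints gives the coal seam → the ash layer → the chalk bed, so the coal seam must come before the chalk bed.
That means the chalk bed cannot be before the coal seam.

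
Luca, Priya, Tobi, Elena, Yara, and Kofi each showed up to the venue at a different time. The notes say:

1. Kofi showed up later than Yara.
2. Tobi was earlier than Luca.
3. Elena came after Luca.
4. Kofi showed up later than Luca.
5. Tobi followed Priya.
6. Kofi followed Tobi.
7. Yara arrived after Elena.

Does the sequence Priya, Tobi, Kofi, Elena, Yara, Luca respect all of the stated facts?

no

The constraints require Luca before Kofi, but in the proposed sequence Kofi appears ahead of Luca. That one violation is enough.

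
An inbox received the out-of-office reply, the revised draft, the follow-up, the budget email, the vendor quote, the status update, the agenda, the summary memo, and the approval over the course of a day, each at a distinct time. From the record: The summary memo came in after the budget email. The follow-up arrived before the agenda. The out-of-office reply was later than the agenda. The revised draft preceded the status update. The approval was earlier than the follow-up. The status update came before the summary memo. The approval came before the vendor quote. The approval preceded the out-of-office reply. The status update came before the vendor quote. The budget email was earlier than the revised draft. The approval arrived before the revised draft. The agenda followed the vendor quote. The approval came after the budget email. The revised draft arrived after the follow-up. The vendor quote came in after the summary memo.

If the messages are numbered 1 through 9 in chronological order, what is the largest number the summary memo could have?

6

The summary memo must come before the agenda, the out-of-office reply, and the vendor quote — 3 messages forced after it.
Everything else can be placed before the summary memo in some valid order, so the summary memo can sit as late as position 9 − 3 = 6.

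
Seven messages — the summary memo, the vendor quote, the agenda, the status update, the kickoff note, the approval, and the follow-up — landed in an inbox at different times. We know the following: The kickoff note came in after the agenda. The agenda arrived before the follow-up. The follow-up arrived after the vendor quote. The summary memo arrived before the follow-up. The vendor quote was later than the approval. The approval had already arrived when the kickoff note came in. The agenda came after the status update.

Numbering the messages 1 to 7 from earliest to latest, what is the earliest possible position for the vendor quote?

The approval must come before the vendor quote — 1 forced predecessor.
Nothing else is forced ahead of the vendor quote, so its earliest slot is position 1 + 1 = 2.

2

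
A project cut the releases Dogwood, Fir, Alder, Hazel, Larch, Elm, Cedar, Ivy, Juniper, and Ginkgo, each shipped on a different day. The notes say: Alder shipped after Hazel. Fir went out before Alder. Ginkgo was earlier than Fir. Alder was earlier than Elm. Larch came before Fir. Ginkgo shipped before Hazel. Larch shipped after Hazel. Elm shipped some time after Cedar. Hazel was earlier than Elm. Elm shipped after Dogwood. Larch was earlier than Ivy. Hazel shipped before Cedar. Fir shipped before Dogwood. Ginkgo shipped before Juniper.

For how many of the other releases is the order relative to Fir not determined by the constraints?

Forced before Fir: Ginkgo, Hazel, and Larch; forced after Fir: Alder, Dogwood, and Elm.
That leaves Cedar, Ivy, and Juniper with no forced order relative to Fir — 3.

3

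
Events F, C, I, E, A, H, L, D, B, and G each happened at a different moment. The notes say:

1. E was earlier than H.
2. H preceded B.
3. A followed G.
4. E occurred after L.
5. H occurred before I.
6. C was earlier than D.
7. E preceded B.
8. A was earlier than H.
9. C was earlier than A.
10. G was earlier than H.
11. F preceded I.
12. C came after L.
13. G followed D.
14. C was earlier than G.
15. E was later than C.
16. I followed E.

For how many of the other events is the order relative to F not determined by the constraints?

Forced after F: I.
That leaves A, B, C, D, E, G, H, and L with no forced order relative to F — 8.

8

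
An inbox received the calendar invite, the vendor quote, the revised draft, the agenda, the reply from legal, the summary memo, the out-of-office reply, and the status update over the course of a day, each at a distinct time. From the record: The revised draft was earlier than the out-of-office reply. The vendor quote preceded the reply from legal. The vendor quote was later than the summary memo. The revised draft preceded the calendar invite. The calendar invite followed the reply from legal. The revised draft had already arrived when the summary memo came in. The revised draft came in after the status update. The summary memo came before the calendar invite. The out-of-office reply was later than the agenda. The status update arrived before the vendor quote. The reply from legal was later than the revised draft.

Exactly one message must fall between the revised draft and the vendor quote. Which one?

the summary memo

Tracing the constraints gives the revised draft → the summary memo → the vendor quote, so the summary memo sits after the revised draft and before the vendor quote.
No other message is forced both after the revised draft and before the vendor quote.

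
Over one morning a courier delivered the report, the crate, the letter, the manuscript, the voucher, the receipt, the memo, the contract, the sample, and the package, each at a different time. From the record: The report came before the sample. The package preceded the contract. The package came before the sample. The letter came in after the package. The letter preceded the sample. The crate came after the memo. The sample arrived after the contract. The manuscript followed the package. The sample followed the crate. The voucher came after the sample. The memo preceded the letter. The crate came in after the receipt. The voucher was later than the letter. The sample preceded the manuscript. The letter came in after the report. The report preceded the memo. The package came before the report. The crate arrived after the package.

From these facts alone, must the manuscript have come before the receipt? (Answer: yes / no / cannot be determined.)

no

Tracing the constraints gives the receipt → the crate → the sample → the manuscript, so the receipt must come before the manuscript.
That means the manuscript cannot be before the receipt.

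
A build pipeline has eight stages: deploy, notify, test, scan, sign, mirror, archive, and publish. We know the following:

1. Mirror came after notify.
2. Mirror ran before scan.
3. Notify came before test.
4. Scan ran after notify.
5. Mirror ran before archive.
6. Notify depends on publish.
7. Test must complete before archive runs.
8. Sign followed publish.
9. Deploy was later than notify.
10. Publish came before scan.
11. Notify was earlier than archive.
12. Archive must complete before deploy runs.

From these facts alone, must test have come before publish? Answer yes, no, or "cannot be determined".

Tracing the constraints gives publish → notify → test, so publish must come before test.
That means test cannot be before publish.

no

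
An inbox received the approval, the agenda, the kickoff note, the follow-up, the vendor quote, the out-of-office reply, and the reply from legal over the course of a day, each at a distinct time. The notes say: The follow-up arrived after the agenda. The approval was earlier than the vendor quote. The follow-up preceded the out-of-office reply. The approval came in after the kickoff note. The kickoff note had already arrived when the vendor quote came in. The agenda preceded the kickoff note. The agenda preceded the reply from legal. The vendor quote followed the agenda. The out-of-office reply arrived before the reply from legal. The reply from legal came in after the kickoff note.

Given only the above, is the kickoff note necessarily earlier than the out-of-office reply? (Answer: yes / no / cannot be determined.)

cannot be determined

No chain of stated constraints runs from the kickoff note to the out-of-office reply, and none runs from the out-of-office reply to the kickoff note either.
So the relative order of the kickoff note and the out-of-office reply is not fixed by the given facts.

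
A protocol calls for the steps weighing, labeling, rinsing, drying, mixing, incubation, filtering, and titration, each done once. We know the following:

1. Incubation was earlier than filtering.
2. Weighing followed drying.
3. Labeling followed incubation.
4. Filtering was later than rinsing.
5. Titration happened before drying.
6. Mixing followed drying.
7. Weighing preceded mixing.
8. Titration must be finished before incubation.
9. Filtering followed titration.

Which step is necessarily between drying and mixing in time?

weighing

Tracing the constraints gives drying → weighing → mixing, so weighing sits after drying and before mixing.
No other step is forced both after drying and before mixing.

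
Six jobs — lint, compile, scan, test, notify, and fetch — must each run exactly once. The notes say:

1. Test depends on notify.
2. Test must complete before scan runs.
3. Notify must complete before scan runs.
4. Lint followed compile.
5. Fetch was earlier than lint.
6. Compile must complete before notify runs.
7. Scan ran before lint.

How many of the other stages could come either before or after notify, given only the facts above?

Forced before notify: compile; forced after notify: lint, scan, and test.
That leaves fetch with no forced order relative to notify — 1.

1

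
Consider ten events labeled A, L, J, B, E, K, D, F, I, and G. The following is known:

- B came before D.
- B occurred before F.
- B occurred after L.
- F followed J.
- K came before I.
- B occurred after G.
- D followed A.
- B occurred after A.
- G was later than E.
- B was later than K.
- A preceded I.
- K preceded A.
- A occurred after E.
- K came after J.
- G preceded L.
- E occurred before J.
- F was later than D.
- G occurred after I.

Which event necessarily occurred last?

F

Every other event has a chain of constraints placing it before F, so F is last.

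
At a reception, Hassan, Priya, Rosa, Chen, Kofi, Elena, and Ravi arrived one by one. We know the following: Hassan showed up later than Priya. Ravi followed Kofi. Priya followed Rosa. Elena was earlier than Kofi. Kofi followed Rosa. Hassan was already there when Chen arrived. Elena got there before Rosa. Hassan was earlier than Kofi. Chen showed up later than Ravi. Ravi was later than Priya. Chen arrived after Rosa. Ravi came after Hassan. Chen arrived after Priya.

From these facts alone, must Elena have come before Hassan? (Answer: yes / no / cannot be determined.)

yes

Chain the constraints: Elena → Rosa → Priya → Hassan. Each link is directly stated, so Elena comes before Hassan.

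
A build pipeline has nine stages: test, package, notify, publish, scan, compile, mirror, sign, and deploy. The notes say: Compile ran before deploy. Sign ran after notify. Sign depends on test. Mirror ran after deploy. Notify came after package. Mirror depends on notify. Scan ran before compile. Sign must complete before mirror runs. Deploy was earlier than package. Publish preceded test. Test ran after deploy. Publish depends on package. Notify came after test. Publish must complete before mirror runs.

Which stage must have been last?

Every other stage has a chain of constraints placing it before mirror, so mirror is last.

mirror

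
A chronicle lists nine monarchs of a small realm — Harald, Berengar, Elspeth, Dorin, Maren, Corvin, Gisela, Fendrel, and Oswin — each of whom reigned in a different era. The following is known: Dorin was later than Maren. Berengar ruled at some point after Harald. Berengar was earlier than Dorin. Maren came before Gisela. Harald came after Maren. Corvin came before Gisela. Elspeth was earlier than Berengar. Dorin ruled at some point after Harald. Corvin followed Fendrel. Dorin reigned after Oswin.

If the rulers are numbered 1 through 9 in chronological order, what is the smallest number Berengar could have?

Elspeth, Harald, and Maren must all come before Berengar — 3 forced predecessors.
Nothing else is forced ahead of Berengar, so their earliest slot is position 3 + 1 = 4.

4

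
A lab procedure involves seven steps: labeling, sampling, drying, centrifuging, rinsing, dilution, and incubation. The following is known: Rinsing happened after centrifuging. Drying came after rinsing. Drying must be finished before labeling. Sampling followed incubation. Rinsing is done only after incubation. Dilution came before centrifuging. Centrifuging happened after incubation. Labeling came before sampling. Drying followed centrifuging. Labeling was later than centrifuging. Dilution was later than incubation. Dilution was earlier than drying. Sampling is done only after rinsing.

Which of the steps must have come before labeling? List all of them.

Directly stated before labeling: centrifuging and drying.
Dilution reaches labeling via dilution → drying → labeling.
Incubation reaches labeling via incubation → centrifuging → labeling.
Rinsing reaches labeling via rinsing → drying → labeling.
No chain forces sampling ahead of labeling.

centrifuging, dilution, drying, incubation, rinsing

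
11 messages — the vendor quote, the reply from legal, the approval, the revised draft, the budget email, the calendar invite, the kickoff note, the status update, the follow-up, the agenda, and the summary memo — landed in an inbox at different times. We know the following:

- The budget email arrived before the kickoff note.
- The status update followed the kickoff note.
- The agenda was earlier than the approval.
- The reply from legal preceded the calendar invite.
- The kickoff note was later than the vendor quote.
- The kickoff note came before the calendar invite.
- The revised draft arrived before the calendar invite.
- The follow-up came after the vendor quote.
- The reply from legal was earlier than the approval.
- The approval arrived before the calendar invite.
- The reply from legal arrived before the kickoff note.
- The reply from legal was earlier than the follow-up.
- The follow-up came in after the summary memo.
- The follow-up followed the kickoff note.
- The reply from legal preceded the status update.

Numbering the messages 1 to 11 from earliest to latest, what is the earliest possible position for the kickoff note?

4

The budget email, the reply from legal, and the vendor quote must all come before the kickoff note — 3 forced predecessors.
Nothing else is forced ahead of the kickoff note, so its earliest slot is position 3 + 1 = 4.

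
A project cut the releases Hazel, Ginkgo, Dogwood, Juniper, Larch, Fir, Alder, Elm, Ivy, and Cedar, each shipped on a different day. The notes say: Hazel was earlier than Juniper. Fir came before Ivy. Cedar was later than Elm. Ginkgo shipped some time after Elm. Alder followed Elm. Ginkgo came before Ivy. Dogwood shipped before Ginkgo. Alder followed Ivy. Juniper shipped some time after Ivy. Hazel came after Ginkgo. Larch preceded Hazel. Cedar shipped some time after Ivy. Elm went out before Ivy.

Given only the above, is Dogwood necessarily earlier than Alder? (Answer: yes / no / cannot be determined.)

Chain the constraints: Dogwood → Ginkgo → Ivy → Alder. Each link is directly stated, so Dogwood comes before Alder.

yes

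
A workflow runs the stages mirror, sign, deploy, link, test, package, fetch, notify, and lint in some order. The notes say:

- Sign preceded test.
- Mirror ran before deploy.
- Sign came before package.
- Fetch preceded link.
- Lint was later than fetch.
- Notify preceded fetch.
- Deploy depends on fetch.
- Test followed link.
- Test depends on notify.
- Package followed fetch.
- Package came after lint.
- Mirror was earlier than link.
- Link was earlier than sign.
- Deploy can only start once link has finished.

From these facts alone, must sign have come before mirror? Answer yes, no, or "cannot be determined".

Tracing the constraints gives mirror → link → sign, so mirror must come before sign.
That means sign cannot be before mirror.

no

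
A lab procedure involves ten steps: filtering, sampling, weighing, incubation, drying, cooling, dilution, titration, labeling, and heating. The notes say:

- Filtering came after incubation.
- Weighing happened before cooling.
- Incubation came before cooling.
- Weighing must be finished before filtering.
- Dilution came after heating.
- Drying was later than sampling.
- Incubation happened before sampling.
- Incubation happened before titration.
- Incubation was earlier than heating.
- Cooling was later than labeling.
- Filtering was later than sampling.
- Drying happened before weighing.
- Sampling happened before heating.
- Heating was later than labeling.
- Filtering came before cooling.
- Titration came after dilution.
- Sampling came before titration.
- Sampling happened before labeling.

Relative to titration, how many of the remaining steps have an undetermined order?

Forced before titration: dilution, heating, incubation, labeling, and sampling.
That leaves cooling, drying, filtering, and weighing with no forced order relative to titration — 4.

4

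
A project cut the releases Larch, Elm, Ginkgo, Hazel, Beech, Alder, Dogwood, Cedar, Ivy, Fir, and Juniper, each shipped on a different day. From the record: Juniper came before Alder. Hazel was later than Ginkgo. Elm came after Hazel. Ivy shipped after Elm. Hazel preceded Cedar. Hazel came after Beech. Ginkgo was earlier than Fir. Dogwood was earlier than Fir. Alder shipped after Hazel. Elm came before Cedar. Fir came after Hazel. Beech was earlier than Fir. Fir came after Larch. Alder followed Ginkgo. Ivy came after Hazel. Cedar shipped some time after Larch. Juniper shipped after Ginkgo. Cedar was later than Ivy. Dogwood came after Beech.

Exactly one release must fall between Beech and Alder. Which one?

Tracing the constraints gives Beech → Hazel → Alder, so Hazel sits after Beech and before Alder.
No other release is forced both after Beech and before Alder.

Hazel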